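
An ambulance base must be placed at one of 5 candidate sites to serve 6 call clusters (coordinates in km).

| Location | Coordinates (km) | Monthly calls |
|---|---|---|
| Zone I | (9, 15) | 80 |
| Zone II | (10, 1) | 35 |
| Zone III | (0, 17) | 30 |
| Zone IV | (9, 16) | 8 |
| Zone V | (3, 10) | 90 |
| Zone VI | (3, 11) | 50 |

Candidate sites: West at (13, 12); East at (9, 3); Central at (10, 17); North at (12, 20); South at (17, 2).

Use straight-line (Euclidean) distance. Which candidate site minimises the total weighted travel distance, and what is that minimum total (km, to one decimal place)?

Central, total 2402.1 km

Total weighted distance at each candidate:
  West (13, 12): total = 2682.5
  East (9, 3): total = 2971.3
  Central (10, 17): total = 2402.1
  North (12, 20): total = 3393.5
  South (17, 2): total = 4561.1
Minimum is at Central with total 2402.1 km.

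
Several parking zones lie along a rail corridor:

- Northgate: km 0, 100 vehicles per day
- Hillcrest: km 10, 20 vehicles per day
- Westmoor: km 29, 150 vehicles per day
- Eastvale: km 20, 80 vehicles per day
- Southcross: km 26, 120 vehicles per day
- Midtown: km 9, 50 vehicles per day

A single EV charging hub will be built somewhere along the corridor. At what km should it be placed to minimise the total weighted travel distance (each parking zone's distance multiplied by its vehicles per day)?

For a sum of weighted absolute distances on a line, the optimum is the weighted median (not the mean). Total weight W = 520; half-weight = 260.
Sort by position and accumulate weight:
  km 0 (Northgate, w=100) → cum 100
  km 9 (Midtown, w=50) → cum 150
  km 10 (Hillcrest, w=20) → cum 170
  km 20 (Eastvale, w=80) → cum 250
  km 26 (Southcross, w=120) → cum 370  ≥ 260 → median here
  km 29 (Westmoor, w=150) → cum 520
Optimal location: km 26.

x = 26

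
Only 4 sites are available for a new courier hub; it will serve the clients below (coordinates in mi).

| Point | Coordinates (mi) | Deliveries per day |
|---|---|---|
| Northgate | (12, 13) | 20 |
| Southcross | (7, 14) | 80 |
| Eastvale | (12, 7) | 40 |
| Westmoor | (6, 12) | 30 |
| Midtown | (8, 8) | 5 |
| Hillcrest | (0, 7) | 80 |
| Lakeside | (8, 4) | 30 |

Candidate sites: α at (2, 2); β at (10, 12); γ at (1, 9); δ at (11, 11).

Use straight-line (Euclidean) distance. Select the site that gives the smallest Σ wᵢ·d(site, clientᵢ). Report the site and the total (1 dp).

β, total 1832.7 mi

Total weighted distance at each candidate:
  α (2, 2): total = 2770.6
  β (10, 12): total = 1832.7
  γ (1, 9): total = 1953.4
  δ (11, 11): total = 1948.7
Minimum is at β with total 1832.7 mi.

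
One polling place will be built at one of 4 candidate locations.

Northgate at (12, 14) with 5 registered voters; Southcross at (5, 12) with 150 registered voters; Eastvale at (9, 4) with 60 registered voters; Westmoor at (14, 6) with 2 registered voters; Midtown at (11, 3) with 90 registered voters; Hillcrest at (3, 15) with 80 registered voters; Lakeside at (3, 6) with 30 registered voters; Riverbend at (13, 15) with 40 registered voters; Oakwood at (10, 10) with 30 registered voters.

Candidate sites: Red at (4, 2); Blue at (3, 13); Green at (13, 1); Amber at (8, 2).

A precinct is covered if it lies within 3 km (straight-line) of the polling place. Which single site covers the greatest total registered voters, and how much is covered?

Coverage radius r = 3 km; a point is covered iff (Δx)²+(Δy)² ≤ 3² = 9.
  Red (4, 2): covers {none} → 0
  Blue (3, 13): covers {Southcross, Hillcrest} → 230
  Green (13, 1): covers {Midtown} → 90
  Amber (8, 2): covers {Eastvale} → 60
Maximum coverage at Blue: 230 registered voters.

Blue, covering 230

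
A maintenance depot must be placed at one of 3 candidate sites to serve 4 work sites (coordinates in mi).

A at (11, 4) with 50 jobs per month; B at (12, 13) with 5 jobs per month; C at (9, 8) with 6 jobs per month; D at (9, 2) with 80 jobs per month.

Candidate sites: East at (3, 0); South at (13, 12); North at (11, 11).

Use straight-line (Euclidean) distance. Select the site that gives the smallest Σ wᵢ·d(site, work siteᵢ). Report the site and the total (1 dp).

Total weighted distance at each candidate:
  East (3, 0): total = 1092.2
  South (13, 12): total = 1314.9
  North (11, 11): total = 1120.4
Minimum is at East with total 1092.2 mi.

East, total 1092.2 mi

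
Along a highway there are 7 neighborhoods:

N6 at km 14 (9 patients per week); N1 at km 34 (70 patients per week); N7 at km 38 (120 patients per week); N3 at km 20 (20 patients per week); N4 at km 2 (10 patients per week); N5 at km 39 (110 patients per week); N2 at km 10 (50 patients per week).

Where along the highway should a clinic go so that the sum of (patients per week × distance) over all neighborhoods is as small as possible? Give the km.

For a sum of weighted absolute distances on a line, the optimum is the weighted median (not the mean). Total weight W = 389; half-weight = 194.5.
Sort by position and accumulate weight:
  km 2 (N4, w=10) → cum 10
  km 10 (N2, w=50) → cum 60
  km 14 (N6, w=9) → cum 69
  km 20 (N3, w=20) → cum 89
  km 34 (N1, w=70) → cum 159
  km 38 (N7, w=120) → cum 279  ≥ 194.5 → median here
  km 39 (N5, w=110) → cum 389
Optimal location: km 38.

x = 38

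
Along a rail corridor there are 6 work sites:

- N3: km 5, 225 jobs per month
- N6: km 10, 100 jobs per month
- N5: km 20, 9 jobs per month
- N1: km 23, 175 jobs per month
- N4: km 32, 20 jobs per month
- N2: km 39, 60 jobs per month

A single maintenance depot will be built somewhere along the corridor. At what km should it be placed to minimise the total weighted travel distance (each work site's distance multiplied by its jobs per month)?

For a sum of weighted absolute distances on a line, the optimum is the weighted median (not the mean). Total weight W = 589; half-weight = 294.5.
Sort by position and accumulate weight:
  km 5 (N3, w=225) → cum 225
  km 10 (N6, w=100) → cum 325  ≥ 294.5 → median here
  km 20 (N5, w=9) → cum 334
  km 23 (N1, w=175) → cum 509
  km 32 (N4, w=20) → cum 529
  km 39 (N2, w=60) → cum 589
Optimal location: km 10.

x = 10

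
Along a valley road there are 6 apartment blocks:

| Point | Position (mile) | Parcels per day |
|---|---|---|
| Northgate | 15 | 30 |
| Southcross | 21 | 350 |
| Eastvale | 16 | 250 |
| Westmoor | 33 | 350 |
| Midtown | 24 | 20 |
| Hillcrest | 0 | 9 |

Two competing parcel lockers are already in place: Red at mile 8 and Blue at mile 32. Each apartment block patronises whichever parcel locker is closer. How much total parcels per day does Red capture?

The indifferent point is the midpoint (8+32)/2 = 20; apartment blocks left of it (closer to Red at 8) go to Red, those right go to Blue.
  Hillcrest at 0 (w=9) → Red
  Northgate at 15 (w=30) → Red
  Eastvale at 16 (w=250) → Red
  Southcross at 21 (w=350) → Blue
  Midtown at 24 (w=20) → Blue
  Westmoor at 33 (w=350) → Blue
Red captures 289; Blue captures 720.

289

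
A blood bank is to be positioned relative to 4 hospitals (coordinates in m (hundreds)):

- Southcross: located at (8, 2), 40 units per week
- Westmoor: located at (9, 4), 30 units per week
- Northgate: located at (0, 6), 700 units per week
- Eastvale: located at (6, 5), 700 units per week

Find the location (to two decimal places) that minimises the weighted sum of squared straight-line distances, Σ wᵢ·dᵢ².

The minimiser of Σwᵢ‖p−pᵢ‖² is the weighted centroid p* = (Σwᵢpᵢ)/(Σwᵢ).
Σwᵢ = 1470.
Σwᵢxᵢ = 40·8 + 30·9 + 700·0 + 700·6 = 4790.
Σwᵢyᵢ = 40·2 + 30·4 + 700·6 + 700·5 = 7900.
x* = 4790/1470 = 3.26, y* = 7900/1470 = 5.37.

(3.26, 5.37)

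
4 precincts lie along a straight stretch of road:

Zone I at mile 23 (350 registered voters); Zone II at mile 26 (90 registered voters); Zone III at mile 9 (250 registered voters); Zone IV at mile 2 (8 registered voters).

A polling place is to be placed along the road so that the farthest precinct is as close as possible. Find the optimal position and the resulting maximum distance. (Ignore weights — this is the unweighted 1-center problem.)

location 14, max distance 12

The 1-center on a line is the midpoint of the two extreme points: leftmost at 2, rightmost at 26.
Optimal location = (2 + 26)/2 = 14; maximum distance = (26 − 2)/2 = 12.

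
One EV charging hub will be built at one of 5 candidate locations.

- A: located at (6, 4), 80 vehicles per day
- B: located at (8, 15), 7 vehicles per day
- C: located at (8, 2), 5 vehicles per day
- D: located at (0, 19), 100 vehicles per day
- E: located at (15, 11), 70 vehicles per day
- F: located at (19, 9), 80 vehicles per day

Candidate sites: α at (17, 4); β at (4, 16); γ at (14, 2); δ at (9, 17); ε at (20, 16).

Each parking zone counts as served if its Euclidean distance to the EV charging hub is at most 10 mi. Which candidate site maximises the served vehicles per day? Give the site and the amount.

Coverage radius r = 10 mi; a point is covered iff (Δx)²+(Δy)² ≤ 10² = 100.
  α (17, 4): covers {C, E, F} → 155
  β (4, 16): covers {B, D} → 107
  γ (14, 2): covers {A, C, E, F} → 235
  δ (9, 17): covers {B, D, E} → 177
  ε (20, 16): covers {E, F} → 150
Maximum coverage at γ: 235 vehicles per day.

γ, covering 235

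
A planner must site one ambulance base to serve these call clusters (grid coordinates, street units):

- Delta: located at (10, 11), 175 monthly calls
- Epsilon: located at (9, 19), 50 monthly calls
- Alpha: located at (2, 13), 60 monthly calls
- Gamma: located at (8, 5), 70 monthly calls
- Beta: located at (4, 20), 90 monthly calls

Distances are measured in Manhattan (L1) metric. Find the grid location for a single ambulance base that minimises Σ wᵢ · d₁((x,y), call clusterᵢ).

Manhattan distance separates: Σwᵢ(|x−xᵢ|+|y−yᵢ|) = Σwᵢ|x−xᵢ| + Σwᵢ|y−yᵢ|, so x and y are optimised independently as 1-D weighted medians.
Total weight W = 445; half = 222.5.
x-coordinate, sorted with cumulative weight:
  x=2 (Alpha, w=60) cum 60
  x=4 (Beta, w=90) cum 150
  x=8 (Gamma, w=70) cum 220
  x=9 (Epsilon, w=50) cum 270  ← median
  x=10 (Delta, w=175) cum 445
⇒ x* = 9
y-coordinate, sorted with cumulative weight:
  y=5 (Gamma, w=70) cum 70
  y=11 (Delta, w=175) cum 245  ← median
  y=13 (Alpha, w=60) cum 305
  y=19 (Epsilon, w=50) cum 355
  y=20 (Beta, w=90) cum 445
⇒ y* = 11

(9, 11)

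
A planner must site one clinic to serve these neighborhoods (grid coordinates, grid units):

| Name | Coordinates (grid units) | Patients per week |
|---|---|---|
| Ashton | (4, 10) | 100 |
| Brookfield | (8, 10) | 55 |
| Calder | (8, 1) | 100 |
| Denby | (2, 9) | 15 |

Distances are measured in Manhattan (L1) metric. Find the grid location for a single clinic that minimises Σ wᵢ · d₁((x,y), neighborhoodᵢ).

(8, 10)

Manhattan distance separates: Σwᵢ(|x−xᵢ|+|y−yᵢ|) = Σwᵢ|x−xᵢ| + Σwᵢ|y−yᵢ|, so x and y are optimised independently as 1-D weighted medians.
Total weight W = 270; half = 135.
x-coordinate, sorted with cumulative weight:
  x=2 (Denby, w=15) cum 15
  x=4 (Ashton, w=100) cum 115
  x=8 (Brookfield, w=55) cum 170  ← median
  x=8 (Calder, w=100) cum 270
⇒ x* = 8
y-coordinate, sorted with cumulative weight:
  y=1 (Calder, w=100) cum 100
  y=9 (Denby, w=15) cum 115
  y=10 (Ashton, w=100) cum 215  ← median
  y=10 (Brookfield, w=55) cum 270
⇒ y* = 10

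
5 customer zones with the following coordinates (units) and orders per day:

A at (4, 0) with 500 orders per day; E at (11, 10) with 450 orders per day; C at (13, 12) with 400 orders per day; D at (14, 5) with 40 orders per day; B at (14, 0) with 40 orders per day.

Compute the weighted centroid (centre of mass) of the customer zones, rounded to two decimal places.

The minimiser of Σwᵢ‖p−pᵢ‖² is the weighted centroid p* = (Σwᵢpᵢ)/(Σwᵢ).
Σwᵢ = 1430.
Σwᵢxᵢ = 500·4 + 450·11 + 400·13 + 40·14 + 40·14 = 13270.
Σwᵢyᵢ = 500·0 + 450·10 + 400·12 + 40·5 + 40·0 = 9500.
x* = 13270/1430 = 9.28, y* = 9500/1430 = 6.64.

(9.28, 6.64)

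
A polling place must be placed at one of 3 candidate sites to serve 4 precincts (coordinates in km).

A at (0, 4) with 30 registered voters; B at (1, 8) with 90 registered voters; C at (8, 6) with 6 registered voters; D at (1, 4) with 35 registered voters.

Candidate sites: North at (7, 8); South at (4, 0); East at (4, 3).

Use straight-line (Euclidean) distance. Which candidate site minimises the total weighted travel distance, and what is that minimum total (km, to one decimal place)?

Total weighted distance at each candidate:
  North (7, 8): total = 1047.7
  South (4, 0): total = 1156.9
  East (4, 3): total = 789.2
Minimum is at East with total 789.2 km.

East, total 789.2 km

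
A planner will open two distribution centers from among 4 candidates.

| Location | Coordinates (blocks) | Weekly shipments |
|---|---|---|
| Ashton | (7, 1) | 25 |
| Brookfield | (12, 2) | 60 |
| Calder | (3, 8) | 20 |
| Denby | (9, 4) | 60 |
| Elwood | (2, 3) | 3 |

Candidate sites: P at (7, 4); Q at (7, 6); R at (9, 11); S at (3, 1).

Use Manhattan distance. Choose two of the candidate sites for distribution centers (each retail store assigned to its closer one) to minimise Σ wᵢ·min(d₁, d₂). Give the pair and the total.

Evaluate every pair (each demand assigned to the nearer of the two):
  {P, Q}: total = 753
  {P, S}: total = 764
  {P, R}: total = 793
  {Q, S}: total = 1009
  {Q, R}: total = 1049
  {R, S}: total = 1269
Best pair: {P, Q} with total 753.

{P, Q}, total 753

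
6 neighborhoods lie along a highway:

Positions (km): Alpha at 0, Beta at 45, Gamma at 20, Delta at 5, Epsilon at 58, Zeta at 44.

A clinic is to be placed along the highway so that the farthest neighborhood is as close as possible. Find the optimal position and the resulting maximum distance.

location 29, max distance 29

The 1-center on a line is the midpoint of the two extreme points: leftmost at 0, rightmost at 58.
Optimal location = (0 + 58)/2 = 29; maximum distance = (58 − 0)/2 = 29.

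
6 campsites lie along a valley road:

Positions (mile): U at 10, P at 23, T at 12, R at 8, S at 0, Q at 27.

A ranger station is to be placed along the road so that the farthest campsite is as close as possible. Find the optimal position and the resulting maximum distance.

The 1-center on a line is the midpoint of the two extreme points: leftmost at 0, rightmost at 27.
Optimal location = (0 + 27)/2 = 13.5; maximum distance = (27 − 0)/2 = 13.5.

location 13.5, max distance 13.5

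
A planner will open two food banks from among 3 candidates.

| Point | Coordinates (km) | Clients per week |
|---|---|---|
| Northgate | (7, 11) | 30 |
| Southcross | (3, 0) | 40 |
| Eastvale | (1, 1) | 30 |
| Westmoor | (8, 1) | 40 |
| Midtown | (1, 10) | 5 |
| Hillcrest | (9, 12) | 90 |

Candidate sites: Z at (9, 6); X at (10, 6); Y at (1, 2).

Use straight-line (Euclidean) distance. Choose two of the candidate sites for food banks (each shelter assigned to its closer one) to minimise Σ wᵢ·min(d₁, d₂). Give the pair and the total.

{Z, Y}, total 1088.7

Evaluate every pair (each demand assigned to the nearer of the two):
  {Z, Y}: total = 1088.7
  {X, Y}: total = 1120.9
  {Z, X}: total = 1572.7
Best pair: {Z, Y} with total 1088.7.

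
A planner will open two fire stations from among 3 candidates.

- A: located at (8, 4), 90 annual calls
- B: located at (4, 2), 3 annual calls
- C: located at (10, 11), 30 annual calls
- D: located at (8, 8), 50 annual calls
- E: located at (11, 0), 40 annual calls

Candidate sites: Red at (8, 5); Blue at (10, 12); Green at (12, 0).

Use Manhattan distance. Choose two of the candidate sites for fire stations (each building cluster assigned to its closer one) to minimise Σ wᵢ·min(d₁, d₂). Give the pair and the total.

{Red, Green}, total 541

Evaluate every pair (each demand assigned to the nearer of the two):
  {Red, Green}: total = 541
  {Red, Blue}: total = 611
  {Blue, Green}: total = 1120
Best pair: {Red, Green} with total 541.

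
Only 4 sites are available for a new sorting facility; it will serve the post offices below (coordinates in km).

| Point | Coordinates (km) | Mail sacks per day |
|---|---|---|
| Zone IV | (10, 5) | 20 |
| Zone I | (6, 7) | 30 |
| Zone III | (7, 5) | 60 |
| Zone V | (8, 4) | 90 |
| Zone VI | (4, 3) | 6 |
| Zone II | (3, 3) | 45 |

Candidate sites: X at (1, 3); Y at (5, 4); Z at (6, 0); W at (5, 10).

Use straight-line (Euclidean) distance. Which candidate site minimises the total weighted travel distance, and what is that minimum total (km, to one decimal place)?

Total weighted distance at each candidate:
  X (1, 3): total = 1500.4
  Y (5, 4): total = 710.1
  Z (6, 0): total = 1259.0
  W (5, 10): total = 1533.2
Minimum is at Y with total 710.1 km.

Y, total 710.1 km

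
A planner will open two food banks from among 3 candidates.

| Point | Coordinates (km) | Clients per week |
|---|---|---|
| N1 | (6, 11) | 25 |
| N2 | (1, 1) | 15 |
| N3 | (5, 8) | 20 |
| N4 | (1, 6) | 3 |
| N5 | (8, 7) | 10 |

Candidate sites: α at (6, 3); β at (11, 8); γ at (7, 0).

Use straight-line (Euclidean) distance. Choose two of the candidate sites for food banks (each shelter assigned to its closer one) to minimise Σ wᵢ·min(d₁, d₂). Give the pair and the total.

Evaluate every pair (each demand assigned to the nearer of the two):
  {α, β}: total = 377.6
  {β, γ}: total = 414.1
  {α, γ}: total = 445.0
Best pair: {α, β} with total 377.6.

{α, β}, total 377.6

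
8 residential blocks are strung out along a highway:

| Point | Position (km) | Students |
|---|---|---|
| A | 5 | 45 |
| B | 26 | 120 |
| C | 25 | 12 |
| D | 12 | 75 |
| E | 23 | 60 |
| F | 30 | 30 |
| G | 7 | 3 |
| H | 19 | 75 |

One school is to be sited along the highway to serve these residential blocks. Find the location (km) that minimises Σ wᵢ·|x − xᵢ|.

For a sum of weighted absolute distances on a line, the optimum is the weighted median (not the mean). Total weight W = 420; half-weight = 210.
Sort by position and accumulate weight:
  km 5 (A, w=45) → cum 45
  km 7 (G, w=3) → cum 48
  km 12 (D, w=75) → cum 123
  km 19 (H, w=75) → cum 198
  km 23 (E, w=60) → cum 258  ≥ 210 → median here
  km 25 (C, w=12) → cum 270
  km 26 (B, w=120) → cum 390
  km 30 (F, w=30) → cum 420
Optimal location: km 23.

x = 23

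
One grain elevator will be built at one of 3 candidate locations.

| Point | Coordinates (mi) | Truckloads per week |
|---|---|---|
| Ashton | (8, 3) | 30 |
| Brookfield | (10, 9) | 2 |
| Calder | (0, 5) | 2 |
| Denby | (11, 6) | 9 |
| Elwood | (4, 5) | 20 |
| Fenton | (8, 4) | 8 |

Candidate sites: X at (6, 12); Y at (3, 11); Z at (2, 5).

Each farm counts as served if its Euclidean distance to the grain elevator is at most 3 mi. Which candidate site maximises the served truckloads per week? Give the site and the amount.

Z, covering 22

Coverage radius r = 3 mi; a point is covered iff (Δx)²+(Δy)² ≤ 3² = 9.
  X (6, 12): covers {none} → 0
  Y (3, 11): covers {none} → 0
  Z (2, 5): covers {Calder, Elwood} → 22
Maximum coverage at Z: 22 truckloads per week.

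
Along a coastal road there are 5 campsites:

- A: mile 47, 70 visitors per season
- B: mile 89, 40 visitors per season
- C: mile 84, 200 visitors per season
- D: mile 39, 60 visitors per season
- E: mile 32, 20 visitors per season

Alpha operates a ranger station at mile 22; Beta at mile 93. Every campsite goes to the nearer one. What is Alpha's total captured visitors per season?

The indifferent point is the midpoint (22+93)/2 = 57.5; campsites left of it (closer to Alpha at 22) go to Alpha, those right go to Beta.
  E at 32 (w=20) → Alpha
  D at 39 (w=60) → Alpha
  A at 47 (w=70) → Alpha
  C at 84 (w=200) → Beta
  B at 89 (w=40) → Beta
Alpha captures 150; Beta captures 240.

150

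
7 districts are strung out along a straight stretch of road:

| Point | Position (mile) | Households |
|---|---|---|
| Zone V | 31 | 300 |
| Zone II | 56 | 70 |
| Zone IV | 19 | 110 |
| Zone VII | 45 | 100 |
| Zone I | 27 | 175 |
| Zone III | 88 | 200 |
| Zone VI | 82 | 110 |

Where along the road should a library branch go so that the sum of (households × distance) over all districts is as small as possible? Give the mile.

x = 31

For a sum of weighted absolute distances on a line, the optimum is the weighted median (not the mean). Total weight W = 1065; half-weight = 532.5.
Sort by position and accumulate weight:
  mile 19 (Zone IV, w=110) → cum 110
  mile 27 (Zone I, w=175) → cum 285
  mile 31 (Zone V, w=300) → cum 585  ≥ 532.5 → median here
  mile 45 (Zone VII, w=100) → cum 685
  mile 56 (Zone II, w=70) → cum 755
  mile 82 (Zone VI, w=110) → cum 865
  mile 88 (Zone III, w=200) → cum 1065
Optimal location: mile 31.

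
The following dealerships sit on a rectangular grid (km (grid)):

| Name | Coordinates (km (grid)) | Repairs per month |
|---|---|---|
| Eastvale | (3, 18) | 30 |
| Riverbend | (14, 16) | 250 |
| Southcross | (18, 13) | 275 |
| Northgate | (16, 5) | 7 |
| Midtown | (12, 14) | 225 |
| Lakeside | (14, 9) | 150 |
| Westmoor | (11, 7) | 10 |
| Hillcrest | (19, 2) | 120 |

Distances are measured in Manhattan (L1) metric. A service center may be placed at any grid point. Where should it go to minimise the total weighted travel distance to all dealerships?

Manhattan distance separates: Σwᵢ(|x−xᵢ|+|y−yᵢ|) = Σwᵢ|x−xᵢ| + Σwᵢ|y−yᵢ|, so x and y are optimised independently as 1-D weighted medians.
Total weight W = 1067; half = 533.5.
x-coordinate, sorted with cumulative weight:
  x=3 (Eastvale, w=30) cum 30
  x=11 (Westmoor, w=10) cum 40
  x=12 (Midtown, w=225) cum 265
  x=14 (Riverbend, w=250) cum 515
  x=14 (Lakeside, w=150) cum 665  ← median
  x=16 (Northgate, w=7) cum 672
  x=18 (Southcross, w=275) cum 947
  x=19 (Hillcrest, w=120) cum 1067
⇒ x* = 14
y-coordinate, sorted with cumulative weight:
  y=2 (Hillcrest, w=120) cum 120
  y=5 (Northgate, w=7) cum 127
  y=7 (Westmoor, w=10) cum 137
  y=9 (Lakeside, w=150) cum 287
  y=13 (Southcross, w=275) cum 562  ← median
  y=14 (Midtown, w=225) cum 787
  y=16 (Riverbend, w=250) cum 1037
  y=18 (Eastvale, w=30) cum 1067
⇒ y* = 13

(14, 13)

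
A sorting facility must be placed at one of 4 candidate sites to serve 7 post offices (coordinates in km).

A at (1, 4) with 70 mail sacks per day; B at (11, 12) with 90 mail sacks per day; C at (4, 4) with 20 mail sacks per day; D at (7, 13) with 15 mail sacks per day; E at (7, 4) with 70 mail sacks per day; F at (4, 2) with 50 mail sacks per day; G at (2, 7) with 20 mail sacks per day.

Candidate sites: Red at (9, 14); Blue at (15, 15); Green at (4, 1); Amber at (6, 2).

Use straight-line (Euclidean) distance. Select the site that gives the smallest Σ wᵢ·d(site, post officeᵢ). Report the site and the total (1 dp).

Total weighted distance at each candidate:
  Red (9, 14): total = 2970.0
  Blue (15, 15): total = 4240.0
  Green (4, 1): total = 2189.5
  Amber (6, 2): total = 1990.0
Minimum is at Amber with total 1990.0 km.

Amber, total 1990.0 km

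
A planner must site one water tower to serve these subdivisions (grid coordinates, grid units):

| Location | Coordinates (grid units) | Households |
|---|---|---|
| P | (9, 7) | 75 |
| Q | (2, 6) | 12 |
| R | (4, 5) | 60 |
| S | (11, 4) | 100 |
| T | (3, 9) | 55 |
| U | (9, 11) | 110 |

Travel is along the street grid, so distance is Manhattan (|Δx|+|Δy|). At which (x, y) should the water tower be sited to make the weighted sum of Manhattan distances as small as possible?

Manhattan distance separates: Σwᵢ(|x−xᵢ|+|y−yᵢ|) = Σwᵢ|x−xᵢ| + Σwᵢ|y−yᵢ|, so x and y are optimised independently as 1-D weighted medians.
Total weight W = 412; half = 206.
x-coordinate, sorted with cumulative weight:
  x=2 (Q, w=12) cum 12
  x=3 (T, w=55) cum 67
  x=4 (R, w=60) cum 127
  x=9 (P, w=75) cum 202
  x=9 (U, w=110) cum 312  ← median
  x=11 (S, w=100) cum 412
⇒ x* = 9
y-coordinate, sorted with cumulative weight:
  y=4 (S, w=100) cum 100
  y=5 (R, w=60) cum 160
  y=6 (Q, w=12) cum 172
  y=7 (P, w=75) cum 247  ← median
  y=9 (T, w=55) cum 302
  y=11 (U, w=110) cum 412
⇒ y* = 7

(9, 7)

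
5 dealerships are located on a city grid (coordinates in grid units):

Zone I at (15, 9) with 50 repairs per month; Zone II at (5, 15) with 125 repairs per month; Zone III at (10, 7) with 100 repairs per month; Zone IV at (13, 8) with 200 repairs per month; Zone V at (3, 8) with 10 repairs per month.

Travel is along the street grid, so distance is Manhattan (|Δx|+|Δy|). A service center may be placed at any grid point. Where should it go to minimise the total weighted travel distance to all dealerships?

Manhattan distance separates: Σwᵢ(|x−xᵢ|+|y−yᵢ|) = Σwᵢ|x−xᵢ| + Σwᵢ|y−yᵢ|, so x and y are optimised independently as 1-D weighted medians.
Total weight W = 485; half = 242.5.
x-coordinate, sorted with cumulative weight:
  x=3 (Zone V, w=10) cum 10
  x=5 (Zone II, w=125) cum 135
  x=10 (Zone III, w=100) cum 235
  x=13 (Zone IV, w=200) cum 435  ← median
  x=15 (Zone I, w=50) cum 485
⇒ x* = 13
y-coordinate, sorted with cumulative weight:
  y=7 (Zone III, w=100) cum 100
  y=8 (Zone IV, w=200) cum 300  ← median
  y=8 (Zone V, w=10) cum 310
  y=9 (Zone I, w=50) cum 360
  y=15 (Zone II, w=125) cum 485
⇒ y* = 8

(13, 8)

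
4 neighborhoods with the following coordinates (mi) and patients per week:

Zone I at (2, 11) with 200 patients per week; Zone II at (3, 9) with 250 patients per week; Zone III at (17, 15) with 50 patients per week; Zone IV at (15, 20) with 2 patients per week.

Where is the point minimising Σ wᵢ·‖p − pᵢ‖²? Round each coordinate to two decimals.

The minimiser of Σwᵢ‖p−pᵢ‖² is the weighted centroid p* = (Σwᵢpᵢ)/(Σwᵢ).
Σwᵢ = 502.
Σwᵢxᵢ = 200·2 + 250·3 + 50·17 + 2·15 = 2030.
Σwᵢyᵢ = 200·11 + 250·9 + 50·15 + 2·20 = 5240.
x* = 2030/502 = 4.04, y* = 5240/502 = 10.44.

(4.04, 10.44)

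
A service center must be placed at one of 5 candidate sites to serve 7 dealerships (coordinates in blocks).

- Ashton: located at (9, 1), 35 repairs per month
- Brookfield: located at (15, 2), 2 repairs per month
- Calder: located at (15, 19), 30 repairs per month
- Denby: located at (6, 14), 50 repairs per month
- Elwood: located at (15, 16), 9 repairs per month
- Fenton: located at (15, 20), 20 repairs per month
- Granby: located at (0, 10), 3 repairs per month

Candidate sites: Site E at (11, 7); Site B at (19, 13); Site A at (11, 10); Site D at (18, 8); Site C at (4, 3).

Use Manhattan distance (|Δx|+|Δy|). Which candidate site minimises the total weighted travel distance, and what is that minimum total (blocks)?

Total weighted distance at each candidate:
  Site E (11, 7): total = 1877
  Site B (19, 13): total = 2149
  Site A (11, 10): total = 1652
  Site D (18, 8): total = 2357
  Site C (4, 3): total = 2538
Minimum is at Site A with total 1652 blocks.

Site A, total 1652 blocks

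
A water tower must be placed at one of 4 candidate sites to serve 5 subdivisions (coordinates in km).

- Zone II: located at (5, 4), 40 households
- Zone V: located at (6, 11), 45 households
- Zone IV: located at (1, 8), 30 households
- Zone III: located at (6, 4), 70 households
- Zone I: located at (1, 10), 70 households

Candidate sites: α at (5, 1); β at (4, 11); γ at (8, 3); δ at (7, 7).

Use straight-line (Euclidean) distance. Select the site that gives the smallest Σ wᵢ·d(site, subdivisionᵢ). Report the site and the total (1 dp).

δ, total 1203.2 km

Total weighted distance at each candidate:
  α (5, 1): total = 1724.9
  β (4, 11): total = 1231.1
  γ (8, 3): total = 1605.1
  δ (7, 7): total = 1203.2
Minimum is at δ with total 1203.2 km.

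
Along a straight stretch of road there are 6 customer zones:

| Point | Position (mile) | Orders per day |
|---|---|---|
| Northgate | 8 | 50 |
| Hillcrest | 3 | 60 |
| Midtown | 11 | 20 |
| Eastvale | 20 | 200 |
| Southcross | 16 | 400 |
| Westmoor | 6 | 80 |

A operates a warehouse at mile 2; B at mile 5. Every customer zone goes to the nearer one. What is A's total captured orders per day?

The indifferent point is the midpoint (2+5)/2 = 3.5; customer zones left of it (closer to A at 2) go to A, those right go to B.
  Hillcrest at 3 (w=60) → A
  Westmoor at 6 (w=80) → B
  Northgate at 8 (w=50) → B
  Midtown at 11 (w=20) → B
  Southcross at 16 (w=400) → B
  Eastvale at 20 (w=200) → B
A captures 60; B captures 750.

60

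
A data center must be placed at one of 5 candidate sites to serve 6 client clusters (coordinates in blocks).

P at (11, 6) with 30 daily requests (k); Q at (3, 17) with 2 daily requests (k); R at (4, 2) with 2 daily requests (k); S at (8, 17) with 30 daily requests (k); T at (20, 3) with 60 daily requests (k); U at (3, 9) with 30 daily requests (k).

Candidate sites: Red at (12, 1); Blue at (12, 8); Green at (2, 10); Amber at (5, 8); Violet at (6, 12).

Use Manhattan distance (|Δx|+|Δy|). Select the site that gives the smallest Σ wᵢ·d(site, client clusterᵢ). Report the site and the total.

Blue, total 1624 blocks

Total weighted distance at each candidate:
  Red (12, 1): total = 1958
  Blue (12, 8): total = 1624
  Green (2, 10): total = 2376
  Amber (5, 8): total = 1926
  Violet (6, 12): total = 2140
Minimum is at Blue with total 1624 blocks.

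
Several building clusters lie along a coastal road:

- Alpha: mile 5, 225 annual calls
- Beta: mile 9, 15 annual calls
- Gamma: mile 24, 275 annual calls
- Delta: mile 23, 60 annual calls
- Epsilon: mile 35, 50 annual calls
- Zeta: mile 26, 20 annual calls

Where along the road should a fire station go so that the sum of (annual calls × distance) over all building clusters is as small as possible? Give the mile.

For a sum of weighted absolute distances on a line, the optimum is the weighted median (not the mean). Total weight W = 645; half-weight = 322.5.
Sort by position and accumulate weight:
  mile 5 (Alpha, w=225) → cum 225
  mile 9 (Beta, w=15) → cum 240
  mile 23 (Delta, w=60) → cum 300
  mile 24 (Gamma, w=275) → cum 575  ≥ 322.5 → median here
  mile 26 (Zeta, w=20) → cum 595
  mile 35 (Epsilon, w=50) → cum 645
Optimal location: mile 24.

x = 24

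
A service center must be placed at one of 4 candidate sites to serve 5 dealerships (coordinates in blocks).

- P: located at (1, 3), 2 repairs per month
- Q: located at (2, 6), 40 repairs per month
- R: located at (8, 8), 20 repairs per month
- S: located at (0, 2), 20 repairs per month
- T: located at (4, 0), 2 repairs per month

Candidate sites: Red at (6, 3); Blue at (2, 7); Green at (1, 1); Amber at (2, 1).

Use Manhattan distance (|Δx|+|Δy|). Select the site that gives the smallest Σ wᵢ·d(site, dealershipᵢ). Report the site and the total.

Blue, total 348 blocks

Total weighted distance at each candidate:
  Red (6, 3): total = 580
  Blue (2, 7): total = 348
  Green (1, 1): total = 572
  Amber (2, 1): total = 532
Minimum is at Blue with total 348 blocks.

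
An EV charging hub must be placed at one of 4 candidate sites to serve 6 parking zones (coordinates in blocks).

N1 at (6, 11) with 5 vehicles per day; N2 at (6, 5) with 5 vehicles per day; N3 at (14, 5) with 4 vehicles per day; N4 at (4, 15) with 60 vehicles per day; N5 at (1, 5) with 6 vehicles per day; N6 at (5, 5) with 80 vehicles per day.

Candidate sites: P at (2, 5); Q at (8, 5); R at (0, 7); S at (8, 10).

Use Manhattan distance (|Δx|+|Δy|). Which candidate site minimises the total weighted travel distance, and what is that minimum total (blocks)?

P, total 1084 blocks

Total weighted distance at each candidate:
  P (2, 5): total = 1084
  Q (8, 5): total = 1196
  R (0, 7): total = 1452
  S (8, 10): total = 1346
Minimum is at P with total 1084 blocks.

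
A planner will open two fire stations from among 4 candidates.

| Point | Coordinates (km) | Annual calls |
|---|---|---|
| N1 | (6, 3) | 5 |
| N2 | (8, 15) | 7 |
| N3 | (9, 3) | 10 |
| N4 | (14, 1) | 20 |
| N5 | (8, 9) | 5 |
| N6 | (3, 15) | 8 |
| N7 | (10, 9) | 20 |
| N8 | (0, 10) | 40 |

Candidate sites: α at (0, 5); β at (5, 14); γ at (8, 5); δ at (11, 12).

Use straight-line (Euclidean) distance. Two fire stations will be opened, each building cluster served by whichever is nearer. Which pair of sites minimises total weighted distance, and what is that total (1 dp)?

Evaluate every pair (each demand assigned to the nearer of the two):
  {β, γ}: total = 586.3
  {α, γ}: total = 643.7
  {α, δ}: total = 734.4
  {γ, δ}: total = 739.4
  {β, δ}: total = 752.3
  {α, β}: total = 825.6
Best pair: {β, γ} with total 586.3.

{β, γ}, total 586.3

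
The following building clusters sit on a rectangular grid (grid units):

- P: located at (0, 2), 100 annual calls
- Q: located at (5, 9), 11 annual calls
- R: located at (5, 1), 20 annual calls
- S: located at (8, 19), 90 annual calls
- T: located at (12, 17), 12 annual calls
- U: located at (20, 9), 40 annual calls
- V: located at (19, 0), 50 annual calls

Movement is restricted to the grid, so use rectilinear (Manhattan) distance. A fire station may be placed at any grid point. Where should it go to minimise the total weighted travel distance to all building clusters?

Manhattan distance separates: Σwᵢ(|x−xᵢ|+|y−yᵢ|) = Σwᵢ|x−xᵢ| + Σwᵢ|y−yᵢ|, so x and y are optimised independently as 1-D weighted medians.
Total weight W = 323; half = 161.5.
x-coordinate, sorted with cumulative weight:
  x=0 (P, w=100) cum 100
  x=5 (Q, w=11) cum 111
  x=5 (R, w=20) cum 131
  x=8 (S, w=90) cum 221  ← median
  x=12 (T, w=12) cum 233
  x=19 (V, w=50) cum 283
  x=20 (U, w=40) cum 323
⇒ x* = 8
y-coordinate, sorted with cumulative weight:
  y=0 (V, w=50) cum 50
  y=1 (R, w=20) cum 70
  y=2 (P, w=100) cum 170  ← median
  y=9 (Q, w=11) cum 181
  y=9 (U, w=40) cum 221
  y=17 (T, w=12) cum 233
  y=19 (S, w=90) cum 323
⇒ y* = 2

(8, 2)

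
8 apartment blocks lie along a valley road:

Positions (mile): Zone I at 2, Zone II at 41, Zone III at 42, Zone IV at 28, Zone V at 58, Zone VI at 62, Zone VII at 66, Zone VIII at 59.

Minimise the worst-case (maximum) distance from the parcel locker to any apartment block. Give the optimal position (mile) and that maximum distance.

location 34, max distance 32

The 1-center on a line is the midpoint of the two extreme points: leftmost at 2, rightmost at 66.
Optimal location = (2 + 66)/2 = 34; maximum distance = (66 − 2)/2 = 32.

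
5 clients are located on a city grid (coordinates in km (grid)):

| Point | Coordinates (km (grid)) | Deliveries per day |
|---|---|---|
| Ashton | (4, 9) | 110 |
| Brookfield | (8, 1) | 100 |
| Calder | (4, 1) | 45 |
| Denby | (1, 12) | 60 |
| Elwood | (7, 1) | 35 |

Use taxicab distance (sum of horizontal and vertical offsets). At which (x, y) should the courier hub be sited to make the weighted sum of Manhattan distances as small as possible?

(4, 1)

Manhattan distance separates: Σwᵢ(|x−xᵢ|+|y−yᵢ|) = Σwᵢ|x−xᵢ| + Σwᵢ|y−yᵢ|, so x and y are optimised independently as 1-D weighted medians.
Total weight W = 350; half = 175.
x-coordinate, sorted with cumulative weight:
  x=1 (Denby, w=60) cum 60
  x=4 (Ashton, w=110) cum 170
  x=4 (Calder, w=45) cum 215  ← median
  x=7 (Elwood, w=35) cum 250
  x=8 (Brookfield, w=100) cum 350
⇒ x* = 4
y-coordinate, sorted with cumulative weight:
  y=1 (Brookfield, w=100) cum 100
  y=1 (Calder, w=45) cum 145
  y=1 (Elwood, w=35) cum 180  ← median
  y=9 (Ashton, w=110) cum 290
  y=12 (Denby, w=60) cum 350
⇒ y* = 1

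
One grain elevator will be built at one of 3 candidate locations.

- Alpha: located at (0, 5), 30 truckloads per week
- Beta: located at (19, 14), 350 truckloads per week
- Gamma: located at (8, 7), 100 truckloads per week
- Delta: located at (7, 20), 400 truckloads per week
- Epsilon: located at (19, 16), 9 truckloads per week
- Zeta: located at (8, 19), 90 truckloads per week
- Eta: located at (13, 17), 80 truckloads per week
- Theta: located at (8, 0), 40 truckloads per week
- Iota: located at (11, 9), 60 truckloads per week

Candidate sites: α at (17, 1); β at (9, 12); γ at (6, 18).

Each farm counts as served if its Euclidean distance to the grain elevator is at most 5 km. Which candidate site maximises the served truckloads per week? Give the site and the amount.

Coverage radius r = 5 km; a point is covered iff (Δx)²+(Δy)² ≤ 5² = 25.
  α (17, 1): covers {none} → 0
  β (9, 12): covers {Iota} → 60
  γ (6, 18): covers {Delta, Zeta} → 490
Maximum coverage at γ: 490 truckloads per week.

γ, covering 490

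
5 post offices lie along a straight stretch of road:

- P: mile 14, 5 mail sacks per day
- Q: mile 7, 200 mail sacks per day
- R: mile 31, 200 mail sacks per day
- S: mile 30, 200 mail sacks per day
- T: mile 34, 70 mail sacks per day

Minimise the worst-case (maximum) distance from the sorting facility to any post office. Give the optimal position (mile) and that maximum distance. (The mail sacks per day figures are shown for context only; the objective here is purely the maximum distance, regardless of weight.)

The 1-center on a line is the midpoint of the two extreme points: leftmost at 7, rightmost at 34.
Optimal location = (7 + 34)/2 = 20.5; maximum distance = (34 − 7)/2 = 13.5.

location 20.5, max distance 13.5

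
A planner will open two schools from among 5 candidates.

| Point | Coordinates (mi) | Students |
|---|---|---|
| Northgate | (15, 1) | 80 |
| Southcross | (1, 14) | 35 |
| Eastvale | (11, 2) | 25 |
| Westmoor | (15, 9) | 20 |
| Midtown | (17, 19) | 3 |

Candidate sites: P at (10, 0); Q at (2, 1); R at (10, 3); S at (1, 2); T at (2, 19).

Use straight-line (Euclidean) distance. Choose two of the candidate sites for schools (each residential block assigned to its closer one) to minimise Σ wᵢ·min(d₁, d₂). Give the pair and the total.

Evaluate every pair (each demand assigned to the nearer of the two):
  {R, T}: total = 845.8
  {P, T}: total = 893.2
  {R, S}: total = 1094.8
  {Q, R}: total = 1131.1
  {P, R}: total = 1149.3
  {P, S}: total = 1150.5
  {P, Q}: total = 1186.8
  {Q, T}: total = 1795.1
  {S, T}: total = 1909.4
  {Q, S}: total = 2061.7
Best pair: {R, T} with total 845.8.

{R, T}, total 845.8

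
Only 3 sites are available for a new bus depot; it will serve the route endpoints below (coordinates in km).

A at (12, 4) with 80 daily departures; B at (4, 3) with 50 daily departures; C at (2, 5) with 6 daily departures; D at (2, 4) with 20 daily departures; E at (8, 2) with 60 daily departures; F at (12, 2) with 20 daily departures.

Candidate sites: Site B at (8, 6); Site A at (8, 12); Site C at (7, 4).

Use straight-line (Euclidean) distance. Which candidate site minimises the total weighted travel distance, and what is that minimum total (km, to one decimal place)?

Site C, total 930.6 km

Total weighted distance at each candidate:
  Site B (8, 6): total = 1123.9
  Site A (8, 12): total = 2278.7
  Site C (7, 4): total = 930.6
Minimum is at Site C with total 930.6 km.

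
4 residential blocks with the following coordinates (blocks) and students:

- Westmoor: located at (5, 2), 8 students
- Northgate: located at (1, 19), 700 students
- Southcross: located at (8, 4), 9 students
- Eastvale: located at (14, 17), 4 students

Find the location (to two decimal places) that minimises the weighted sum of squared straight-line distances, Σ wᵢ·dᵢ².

(1.20, 18.61)

The minimiser of Σwᵢ‖p−pᵢ‖² is the weighted centroid p* = (Σwᵢpᵢ)/(Σwᵢ).
Σwᵢ = 721.
Σwᵢxᵢ = 8·5 + 700·1 + 9·8 + 4·14 = 868.
Σwᵢyᵢ = 8·2 + 700·19 + 9·4 + 4·17 = 13420.
x* = 868/721 = 1.20, y* = 13420/721 = 18.61.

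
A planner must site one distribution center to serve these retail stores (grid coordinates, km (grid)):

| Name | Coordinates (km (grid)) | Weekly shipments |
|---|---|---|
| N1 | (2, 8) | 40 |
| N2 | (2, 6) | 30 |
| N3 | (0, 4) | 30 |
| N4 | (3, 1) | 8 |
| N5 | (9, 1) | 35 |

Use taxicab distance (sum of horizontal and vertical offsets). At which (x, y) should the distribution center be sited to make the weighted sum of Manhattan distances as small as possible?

Manhattan distance separates: Σwᵢ(|x−xᵢ|+|y−yᵢ|) = Σwᵢ|x−xᵢ| + Σwᵢ|y−yᵢ|, so x and y are optimised independently as 1-D weighted medians.
Total weight W = 143; half = 71.5.
x-coordinate, sorted with cumulative weight:
  x=0 (N3, w=30) cum 30
  x=2 (N1, w=40) cum 70
  x=2 (N2, w=30) cum 100  ← median
  x=3 (N4, w=8) cum 108
  x=9 (N5, w=35) cum 143
⇒ x* = 2
y-coordinate, sorted with cumulative weight:
  y=1 (N4, w=8) cum 8
  y=1 (N5, w=35) cum 43
  y=4 (N3, w=30) cum 73  ← median
  y=6 (N2, w=30) cum 103
  y=8 (N1, w=40) cum 143
⇒ y* = 4

(2, 4)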